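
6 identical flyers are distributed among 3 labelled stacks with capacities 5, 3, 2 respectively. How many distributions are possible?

11

Without the upper bounds there are C(8,2) = 28 ways to split 6 among 3 stacks.
Subtract solutions that violate a single cap (substitute x_i' = x_i − (cap_i+1)): x_1 ≥ 6 gives C(2,2) = 1; x_2 ≥ 4 gives C(4,2) = 6; x_3 ≥ 3 gives C(5,2) = 10. Together 17.
No two caps can be exceeded simultaneously, so the pair terms are all 0.
By inclusion–exclusion the count is 28 − 17 + 0 = 11.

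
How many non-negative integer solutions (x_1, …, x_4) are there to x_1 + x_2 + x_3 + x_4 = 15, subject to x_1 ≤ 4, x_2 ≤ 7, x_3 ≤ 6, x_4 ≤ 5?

By stars and bars, unrestricted non-negative solutions to x_1+…+x_4 = 15 number C(15+3,3) = 816.
Subtract solutions that violate a single cap (substitute x_i' = x_i − (cap_i+1)): x_1 ≥ 5 gives C(13,3) = 286; x_2 ≥ 8 gives C(10,3) = 120; x_3 ≥ 7 gives C(11,3) = 165; x_4 ≥ 6 gives C(12,3) = 220. Together 791.
Add back pairs where two caps are both exceeded: 10 + 20 + 35 + 1 + 4 + 10 = 80.
By inclusion–exclusion the count is 816 − 791 + 80 = 105.

105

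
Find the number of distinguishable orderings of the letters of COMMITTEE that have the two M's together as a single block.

Treat the 2 copies of M as a single block. The multiset to arrange is then {MM, C, E, E, I, O, T, T}, 8 items in all.
That gives (8)!/(2!·2!) = 10080 arrangements.

10080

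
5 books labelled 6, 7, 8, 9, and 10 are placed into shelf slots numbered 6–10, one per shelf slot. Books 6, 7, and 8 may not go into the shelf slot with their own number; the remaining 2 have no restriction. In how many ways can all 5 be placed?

64

Let Aᵢ (for i ∈ {6, 7, 8}) be the placements that put book i in its forbidden shelf slot. Any j of these fix j positions, leaving (5−j)! ways to fill the rest, and there are C(3,j) ways to pick which j.
By inclusion–exclusion, the number of valid placements is Σ_{j=0}^{3} (−1)^j C(3,j)·(5−j)!.
Computing: 120 − 72 + 18 − 2 = 64.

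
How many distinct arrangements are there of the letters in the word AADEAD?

60

Letter multiplicities in AADEAD: A×3, D×2, E×1.
So there are 6! / (3!·2!) = 60 distinguishable arrangements.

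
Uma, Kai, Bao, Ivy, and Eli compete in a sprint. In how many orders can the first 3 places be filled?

60

There are 5 choices for 1st place, 4 for 2nd, and 3 for 3rd.
That gives 5 × 4 × 3 = 60.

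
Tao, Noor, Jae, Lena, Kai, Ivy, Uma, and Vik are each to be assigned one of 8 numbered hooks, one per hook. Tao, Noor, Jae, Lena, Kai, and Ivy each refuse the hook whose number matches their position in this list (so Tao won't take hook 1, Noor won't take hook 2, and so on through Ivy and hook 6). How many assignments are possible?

18806

Let Aᵢ (for 1 ≤ i ≤ 6) be the placements that put person i in their forbidden hook. Any j of these fix j positions, leaving (8−j)! ways to fill the rest, and there are C(6,j) ways to pick which j.
By inclusion–exclusion, the number of valid placements is Σ_{j=0}^{6} (−1)^j C(6,j)·(8−j)!.
Computing: 40320 − 30240 + 10800 − 2400 + 360 − 36 + 2 = 18806.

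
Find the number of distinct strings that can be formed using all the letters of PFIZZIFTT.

Letter multiplicities in PFIZZIFTT: F×2, I×2, P×1, T×2, Z×2.
Dividing 9! = 362880 by 2!·2!·2!·2! = 16 for the repeated letters gives 22680.

22680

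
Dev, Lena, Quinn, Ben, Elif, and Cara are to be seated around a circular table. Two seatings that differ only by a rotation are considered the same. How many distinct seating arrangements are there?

Fix one person's seat to break rotational symmetry; the remaining 5 people can be arranged in (5)! = 120 ways.

120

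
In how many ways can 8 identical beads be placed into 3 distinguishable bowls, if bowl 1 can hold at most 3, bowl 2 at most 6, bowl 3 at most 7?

By stars and bars, unrestricted non-negative solutions to x_1+…+x_3 = 8 number C(8+2,2) = 45.
Subtract solutions that violate a single cap (substitute x_i' = x_i − (cap_i+1)): x_1 ≥ 4 gives C(6,2) = 15; x_2 ≥ 7 gives C(3,2) = 3; x_3 ≥ 8 gives C(2,2) = 1. Together 19.
No two caps can be exceeded simultaneously, so the pair terms are all 0.
By inclusion–exclusion the count is 45 − 19 + 0 = 26.

26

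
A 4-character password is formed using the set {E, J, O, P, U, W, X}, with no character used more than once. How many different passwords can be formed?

840

This is a permutation of 4 out of 7: P(7,4) = 7!/3!.
7 × 6 × 5 × 4 = 840.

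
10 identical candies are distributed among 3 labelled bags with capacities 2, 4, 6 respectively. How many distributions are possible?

Without the upper bounds there are C(12,2) = 66 ways to split 10 among 3 bags.
Subtract solutions that violate a single cap (substitute x_i' = x_i − (cap_i+1)): x_1 ≥ 3 gives C(9,2) = 36; x_2 ≥ 5 gives C(7,2) = 21; x_3 ≥ 7 gives C(5,2) = 10. Together 67.
Add back pairs where two caps are both exceeded: 6 + 1 + 0 = 7.
By inclusion–exclusion the count is 66 − 67 + 7 = 6.

6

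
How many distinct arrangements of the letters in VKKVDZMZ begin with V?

1260

Fix V in the first position and arrange the remaining 7 letters.
Those 7 letters have K appearing twice and Z appearing twice, giving (7)!/(2!·2!) = 1260.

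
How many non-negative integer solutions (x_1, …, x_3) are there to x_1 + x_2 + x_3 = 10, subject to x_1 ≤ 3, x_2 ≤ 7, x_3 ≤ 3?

By stars and bars, unrestricted non-negative solutions to x_1+…+x_3 = 10 number C(10+2,2) = 66.
Subtract solutions that violate a single cap (substitute x_i' = x_i − (cap_i+1)): x_1 ≥ 4 gives C(8,2) = 28; x_2 ≥ 8 gives C(4,2) = 6; x_3 ≥ 4 gives C(8,2) = 28. Together 62.
Add back pairs where two caps are both exceeded: 0 + 6 + 0 = 6.
By inclusion–exclusion the count is 66 − 62 + 6 = 10.

10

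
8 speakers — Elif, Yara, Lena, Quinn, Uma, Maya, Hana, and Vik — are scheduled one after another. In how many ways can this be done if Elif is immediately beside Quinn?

10080

Treat {Elif, Quinn} as a single unit. There are 7 units to order, and the pair itself can be ordered 2 ways.
So the count is 2·(7)! = 10080.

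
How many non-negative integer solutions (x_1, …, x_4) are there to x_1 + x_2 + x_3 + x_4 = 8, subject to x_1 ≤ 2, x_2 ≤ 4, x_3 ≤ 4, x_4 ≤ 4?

52

By stars and bars, unrestricted non-negative solutions to x_1+…+x_4 = 8 number C(8+3,3) = 165.
Subtract solutions that violate a single cap (substitute x_i' = x_i − (cap_i+1)): x_1 ≥ 3 gives C(8,3) = 56; x_2 ≥ 5 gives C(6,3) = 20; x_3 ≥ 5 gives C(6,3) = 20; x_4 ≥ 5 gives C(6,3) = 20. Together 116.
Add back pairs where two caps are both exceeded: 1 + 1 + 1 + 0 + 0 + 0 = 3.
By inclusion–exclusion the count is 165 − 116 + 3 = 52.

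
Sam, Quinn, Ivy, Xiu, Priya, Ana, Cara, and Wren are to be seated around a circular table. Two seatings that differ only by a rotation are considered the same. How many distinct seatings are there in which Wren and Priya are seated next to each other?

Treat {Wren, Priya} as one unit (2 internal orders) and seat the resulting 7 units around the table: (6)! circular arrangements.
So 2 × (6)! = 2 × 720 = 1440.

1440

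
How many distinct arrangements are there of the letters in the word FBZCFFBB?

1120

FBZCFFBB has 8 letters with B appearing 3 times and F appearing 3 times.
So there are 8! / (3!·3!) = 1120 distinguishable arrangements.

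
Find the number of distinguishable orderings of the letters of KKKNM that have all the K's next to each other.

Treat the 3 copies of K as a single block. The multiset to arrange is then {KKK, M, N}, 3 items in all.
All 3 items are distinct, so there are (3)! = 6 arrangements.

6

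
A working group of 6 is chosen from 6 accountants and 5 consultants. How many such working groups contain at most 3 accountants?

Split by how many accountants are chosen (0 through 3).
Sum: C(6,0)·C(5,6) + C(6,1)·C(5,5) + C(6,2)·C(5,4) + C(6,3)·C(5,3) = 0 + 6 + 75 + 200 = 281.

281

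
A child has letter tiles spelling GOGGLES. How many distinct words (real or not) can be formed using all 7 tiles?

840

The 7 letters of GOGGLES have repeats: G appearing 3 times.
So there are 7! / (3!) = 840 distinguishable arrangements.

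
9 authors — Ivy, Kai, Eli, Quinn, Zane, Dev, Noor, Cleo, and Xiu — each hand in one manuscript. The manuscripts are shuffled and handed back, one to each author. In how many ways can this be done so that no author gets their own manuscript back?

133496

Let Aᵢ be the assignments in which author i gets their own manuscript. We want the size of the complement of A₁∪…∪A_9.
By inclusion–exclusion this is Σ_{j=0}^{9} (−1)^j C(9,j)·(9−j)!.
Computing: 362880 − 362880 + 181440 − 60480 + 15120 − 3024 + 504 − 72 + 9 − 1 = 133496.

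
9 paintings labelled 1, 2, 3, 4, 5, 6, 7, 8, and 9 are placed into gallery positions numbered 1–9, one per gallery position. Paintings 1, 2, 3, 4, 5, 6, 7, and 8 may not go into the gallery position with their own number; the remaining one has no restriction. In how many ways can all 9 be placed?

148329

Let Aᵢ (for 1 ≤ i ≤ 8) be the placements that put painting i in its forbidden gallery position. Any j of these fix j positions, leaving (9−j)! ways to fill the rest, and there are C(8,j) ways to pick which j.
By inclusion–exclusion, the number of valid placements is Σ_{j=0}^{8} (−1)^j C(8,j)·(9−j)!.
Computing: 362880 − 322560 + 141120 − 40320 + 8400 − 1344 + 168 − 16 + 1 = 148329.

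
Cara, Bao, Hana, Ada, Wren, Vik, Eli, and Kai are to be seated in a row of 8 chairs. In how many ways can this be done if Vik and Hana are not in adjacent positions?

There are 8! = 40320 arrangements in all. If Vik and Hana are adjacent, merging them into one block gives 2·(7)! = 10080 arrangements.
So 40320 − 10080 = 30240 arrangements keep them apart.

30240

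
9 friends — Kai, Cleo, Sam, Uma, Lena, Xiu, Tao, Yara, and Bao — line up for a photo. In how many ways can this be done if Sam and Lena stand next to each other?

80640

Treat {Sam, Lena} as a single unit. There are 8 units to order, and the pair itself can be ordered 2 ways.
That gives 2 × 8! = 2 × 40320 = 80640.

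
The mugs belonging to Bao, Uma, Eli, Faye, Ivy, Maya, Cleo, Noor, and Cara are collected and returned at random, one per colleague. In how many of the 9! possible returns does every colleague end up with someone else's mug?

133496

This is the derangement count D_9: permutations of 9 items with no fixed point.
By inclusion–exclusion this is Σ_{j=0}^{9} (−1)^j C(9,j)·(9−j)!.
Computing: 362880 − 362880 + 181440 − 60480 + 15120 − 3024 + 504 − 72 + 9 − 1 = 133496.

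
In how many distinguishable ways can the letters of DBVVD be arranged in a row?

The 5 letters of DBVVD have repeats: D appearing twice and V appearing twice.
The number of distinct arrangements is 5!/(2!·2!) = 120/4 = 30.

30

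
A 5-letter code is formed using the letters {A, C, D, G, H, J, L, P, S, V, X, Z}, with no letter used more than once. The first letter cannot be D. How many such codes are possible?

The first letter has 12−1 = 11 choices (anything except D).
The remaining 4 letters are filled from the other 11 symbols without repetition: 11 × 10 × 9 × 8 = 7920.
Total: 11 × 7920 = 87120.

87120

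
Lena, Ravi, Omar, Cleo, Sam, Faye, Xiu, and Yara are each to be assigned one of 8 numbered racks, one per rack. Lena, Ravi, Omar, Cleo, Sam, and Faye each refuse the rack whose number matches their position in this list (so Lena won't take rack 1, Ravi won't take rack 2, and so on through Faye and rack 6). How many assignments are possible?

Let Aᵢ (for 1 ≤ i ≤ 6) be the placements that put person i in their forbidden rack. Any j of these fix j positions, leaving (8−j)! ways to fill the rest, and there are C(6,j) ways to pick which j.
By inclusion–exclusion, the number of valid placements is Σ_{j=0}^{6} (−1)^j C(6,j)·(8−j)!.
Computing: 40320 − 30240 + 10800 − 2400 + 360 − 36 + 2 = 18806.

18806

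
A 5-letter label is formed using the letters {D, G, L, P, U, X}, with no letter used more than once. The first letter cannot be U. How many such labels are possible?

The first letter has 6−1 = 5 choices (anything except U).
The remaining 4 letters are filled from the other 5 symbols without repetition: 5 × 4 × 3 × 2 = 120.
Total: 5 × 120 = 600.

600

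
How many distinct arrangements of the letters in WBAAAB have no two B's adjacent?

Total arrangements of WBAAAB: 6!/(3!·2!) = 60.
If the two B's are adjacent, glue them into one block, leaving 5 items to arrange: (5)!/(3!) = 20 ways.
Hence 60 − 20 = 40.

40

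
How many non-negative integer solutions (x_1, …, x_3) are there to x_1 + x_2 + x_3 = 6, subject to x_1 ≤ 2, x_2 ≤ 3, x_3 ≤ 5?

11

By stars and bars, unrestricted non-negative solutions to x_1+…+x_3 = 6 number C(6+2,2) = 28.
Subtract solutions that violate a single cap (substitute x_i' = x_i − (cap_i+1)): x_1 ≥ 3 gives C(5,2) = 10; x_2 ≥ 4 gives C(4,2) = 6; x_3 ≥ 6 gives C(2,2) = 1. Together 17.
No two caps can be exceeded simultaneously, so the pair terms are all 0.
By inclusion–exclusion the count is 28 − 17 + 0 = 11.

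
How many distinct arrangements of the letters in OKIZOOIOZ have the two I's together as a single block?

Treat the 2 copies of I as a single block. The multiset to arrange is then {II, K, O, O, O, O, Z, Z}, 8 items in all.
That gives (8)!/(4!·2!) = 840 arrangements.

840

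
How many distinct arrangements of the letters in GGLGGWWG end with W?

42

Fix W in the last position and arrange the remaining 7 letters.
Those 7 letters have G appearing 5 times, giving (7)!/(5!) = 42.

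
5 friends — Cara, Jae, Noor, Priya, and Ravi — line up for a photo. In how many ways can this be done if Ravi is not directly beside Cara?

Of the 5! = 120 arrangements, those with Ravi and Cara adjacent number 2 × 4! = 48 (treat the pair as a block with 2 internal orders).
Complementary counting: 120 − 48 = 72.

72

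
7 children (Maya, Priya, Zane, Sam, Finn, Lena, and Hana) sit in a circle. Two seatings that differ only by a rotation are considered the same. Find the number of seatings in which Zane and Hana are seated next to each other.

240

Treat {Zane, Hana} as one unit (2 internal orders) and seat the resulting 6 units around the table: (5)! circular arrangements.
So 2 × (5)! = 2 × 120 = 240.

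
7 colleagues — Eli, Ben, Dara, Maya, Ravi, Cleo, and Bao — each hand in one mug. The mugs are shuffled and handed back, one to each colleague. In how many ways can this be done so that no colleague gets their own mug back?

1854

Let Aᵢ be the assignments in which colleague i gets their own mug. We want the size of the complement of A₁∪…∪A_7.
By inclusion–exclusion this is Σ_{j=0}^{7} (−1)^j C(7,j)·(7−j)!.
Computing: 5040 − 5040 + 2520 − 840 + 210 − 42 + 7 − 1 = 1854.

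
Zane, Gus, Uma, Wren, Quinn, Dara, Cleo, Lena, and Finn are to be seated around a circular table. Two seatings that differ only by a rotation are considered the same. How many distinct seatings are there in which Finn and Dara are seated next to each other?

Glue Finn and Dara into a block (2 internal orders). Seating 8 units around a circle gives (7)! arrangements.
So 2 × (7)! = 2 × 5040 = 10080.

10080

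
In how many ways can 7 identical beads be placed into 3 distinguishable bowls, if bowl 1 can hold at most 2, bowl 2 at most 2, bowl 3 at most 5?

Without the upper bounds there are C(9,2) = 36 ways to split 7 among 3 bowls.
Subtract solutions that violate a single cap (substitute x_i' = x_i − (cap_i+1)): x_1 ≥ 3 gives C(6,2) = 15; x_2 ≥ 3 gives C(6,2) = 15; x_3 ≥ 6 gives C(3,2) = 3. Together 33.
Add back pairs where two caps are both exceeded: 3 + 0 + 0 = 3.
By inclusion–exclusion the count is 36 − 33 + 3 = 6.

6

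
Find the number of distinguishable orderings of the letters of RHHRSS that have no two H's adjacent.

60

There are 6!/(2!·2!·2!) = 90 arrangements of RHHRSS in total.
Arrangements with the H's together: treat HH as one letter, giving (5)!/(2!·2!) = 30.
Hence 90 − 30 = 60.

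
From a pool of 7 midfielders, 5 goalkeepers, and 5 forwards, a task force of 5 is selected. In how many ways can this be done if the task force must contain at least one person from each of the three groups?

Total 5-person selections from all 17: C(17,5) = 6188.
Selections missing a whole group: no midfielders → C(10,5) = 252; no goalkeepers → C(12,5) = 792; no forwards → C(12,5) = 792.
Add back selections omitting two groups (i.e. drawn from a single group): C(7,5) + C(5,5) + C(5,5) = 23.
By inclusion–exclusion: 6188 − 1836 + 23 = 4375.

4375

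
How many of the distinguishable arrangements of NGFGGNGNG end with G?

With the last slot taken by G, it remains to arrange the other 8 letters (NFGGNGNG).
Those 8 letters have G appearing 4 times and N appearing 3 times, giving (8)!/(4!·3!) = 280.

280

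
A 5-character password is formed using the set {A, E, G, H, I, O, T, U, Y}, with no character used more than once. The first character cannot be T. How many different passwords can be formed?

13440

The first character has 9−1 = 8 choices (anything except T).
The remaining 4 characters are filled from the other 8 symbols without repetition: 8 × 7 × 6 × 5 = 1680.
Total: 8 × 1680 = 13440.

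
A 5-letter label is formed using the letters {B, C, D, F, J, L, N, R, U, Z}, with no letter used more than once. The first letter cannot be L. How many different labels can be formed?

27216

The first letter has 10−1 = 9 choices (anything except L).
The remaining 4 letters are filled from the other 9 symbols without repetition: 9 × 8 × 7 × 6 = 3024.
Total: 9 × 3024 = 27216.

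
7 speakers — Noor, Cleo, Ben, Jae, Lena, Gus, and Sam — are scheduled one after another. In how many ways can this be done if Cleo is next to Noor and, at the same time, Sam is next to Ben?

480

Treat {Cleo,Noor} as one block (2 orders) and {Sam,Ben} as another (2 orders).
That leaves 5 units to arrange: 2 × 2 × 5! = 4 × 120 = 480.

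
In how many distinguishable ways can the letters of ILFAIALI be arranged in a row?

The 8 letters of ILFAIALI have repeats: A appearing twice, I appearing 3 times, and L appearing twice.
The number of distinct arrangements is 8!/(3!·2!·2!) = 40320/24 = 1680.

1680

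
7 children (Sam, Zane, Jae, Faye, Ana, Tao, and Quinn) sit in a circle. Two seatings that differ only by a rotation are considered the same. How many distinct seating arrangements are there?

Seat Sam anywhere (absorbing the rotational symmetry), then permute the other 6: (6)! = 720.

720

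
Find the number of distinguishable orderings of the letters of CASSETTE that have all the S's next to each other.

Treat the 2 copies of S as a single block. The multiset to arrange is then {SS, A, C, E, E, T, T}, 7 items in all.
That gives (7)!/(2!·2!) = 1260 arrangements.

1260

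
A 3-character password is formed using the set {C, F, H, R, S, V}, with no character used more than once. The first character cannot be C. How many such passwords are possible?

The first character has 6−1 = 5 choices (anything except C).
The remaining 2 characters are filled from the other 5 symbols without repetition: 5 × 4 = 20.
Total: 5 × 20 = 100.

100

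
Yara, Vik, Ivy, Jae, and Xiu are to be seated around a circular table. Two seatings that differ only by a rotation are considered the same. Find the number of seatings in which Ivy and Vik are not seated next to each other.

12

All circular seatings of 5 people number (4)! = 24.
Those with Ivy next to Vik: fuse the pair into one unit and seat 4 units around a circle — 2·(3)! = 12.
Subtracting, 24 − 12 = 12.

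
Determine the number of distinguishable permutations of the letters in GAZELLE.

1260

Letter multiplicities in GAZELLE: A×1, E×2, G×1, L×2, Z×1.
Dividing 7! = 5040 by 2!·2! = 4 for the repeated letters gives 1260.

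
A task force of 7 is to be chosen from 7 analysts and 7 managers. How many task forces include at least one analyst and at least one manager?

Unrestricted: C(14,7) = 3432 ways to pick any 7 of the 14.
Subtract selections that omit an entire group: no analysts → C(7,7) = 1; no managers → C(7,7) = 1.
Both groups omitted at once is impossible, so 3432 − 2 = 3430.

3430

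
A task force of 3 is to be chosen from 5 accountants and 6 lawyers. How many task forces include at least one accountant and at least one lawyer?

Unrestricted: C(11,3) = 165 ways to pick any 3 of the 11.
Subtract selections that omit an entire group: no accountants → C(6,3) = 20; no lawyers → C(5,3) = 10.
Both groups omitted at once is impossible, so 165 − 30 = 135.

135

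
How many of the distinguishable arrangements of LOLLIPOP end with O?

420

With the last slot taken by O, it remains to arrange the other 7 letters (LLLIPOP).
Those 7 letters have L appearing 3 times and P appearing twice, giving (7)!/(3!·2!) = 420.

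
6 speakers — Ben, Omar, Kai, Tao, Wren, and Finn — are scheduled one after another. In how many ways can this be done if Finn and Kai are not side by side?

Of the 6! = 720 arrangements, those with Finn and Kai adjacent number 2 × 5! = 240 (treat the pair as a block with 2 internal orders).
So 720 − 240 = 480 arrangements keep them apart.

480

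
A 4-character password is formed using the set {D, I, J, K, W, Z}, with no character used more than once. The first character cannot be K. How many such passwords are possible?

300

The first character has 6−1 = 5 choices (anything except K).
The remaining 3 characters are filled from the other 5 symbols without repetition: 5 × 4 × 3 = 60.
Total: 5 × 60 = 300.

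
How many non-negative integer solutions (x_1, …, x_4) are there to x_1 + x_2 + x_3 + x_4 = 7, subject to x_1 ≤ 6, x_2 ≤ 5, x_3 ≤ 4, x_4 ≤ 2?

70

By stars and bars, unrestricted non-negative solutions to x_1+…+x_4 = 7 number C(7+3,3) = 120.
Subtract solutions that violate a single cap (substitute x_i' = x_i − (cap_i+1)): x_1 ≥ 7 gives C(3,3) = 1; x_2 ≥ 6 gives C(4,3) = 4; x_3 ≥ 5 gives C(5,3) = 10; x_4 ≥ 3 gives C(7,3) = 35. Together 50.
No two caps can be exceeded simultaneously, so the pair terms are all 0.
By inclusion–exclusion the count is 120 − 50 + 0 = 70.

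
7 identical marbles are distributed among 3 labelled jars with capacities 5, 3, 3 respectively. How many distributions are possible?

Ignoring the caps, the number of non-negative solutions to x_1+…+x_3 = 7 is C(9,2) = 36.
Subtract solutions that violate a single cap (substitute x_i' = x_i − (cap_i+1)): x_1 ≥ 6 gives C(3,2) = 3; x_2 ≥ 4 gives C(5,2) = 10; x_3 ≥ 4 gives C(5,2) = 10. Together 23.
No two caps can be exceeded simultaneously, so the pair terms are all 0.
By inclusion–exclusion the count is 36 − 23 + 0 = 13.

13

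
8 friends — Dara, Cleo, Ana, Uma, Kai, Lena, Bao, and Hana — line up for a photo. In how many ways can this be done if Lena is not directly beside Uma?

30240

Of the 8! = 40320 arrangements, those with Lena and Uma adjacent number 2 × 7! = 10080 (treat the pair as a block with 2 internal orders).
So 40320 − 10080 = 30240 arrangements keep them apart.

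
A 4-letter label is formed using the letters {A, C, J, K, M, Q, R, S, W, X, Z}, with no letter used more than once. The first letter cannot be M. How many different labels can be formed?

The first letter has 11−1 = 10 choices (anything except M).
The remaining 3 letters are filled from the other 10 symbols without repetition: 10 × 9 × 8 = 720.
Total: 10 × 720 = 7200.

7200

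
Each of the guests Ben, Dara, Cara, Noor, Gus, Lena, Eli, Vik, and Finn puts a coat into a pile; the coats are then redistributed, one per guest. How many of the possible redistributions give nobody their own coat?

133496

This is the derangement count D_9: permutations of 9 items with no fixed point.
By inclusion–exclusion this is Σ_{j=0}^{9} (−1)^j C(9,j)·(9−j)!.
Computing: 362880 − 362880 + 181440 − 60480 + 15120 − 3024 + 504 − 72 + 9 − 1 = 133496.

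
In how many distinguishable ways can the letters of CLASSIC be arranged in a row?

CLASSIC has 7 letters with C appearing twice and S appearing twice.
So there are 7! / (2!·2!) = 1260 distinguishable arrangements.

1260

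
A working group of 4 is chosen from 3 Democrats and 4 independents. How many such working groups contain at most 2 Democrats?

31

Split by how many Democrats are chosen (0 through 2).
Sum: C(3,0)·C(4,4) + C(3,1)·C(4,3) + C(3,2)·C(4,2) = 1 + 12 + 18 = 31.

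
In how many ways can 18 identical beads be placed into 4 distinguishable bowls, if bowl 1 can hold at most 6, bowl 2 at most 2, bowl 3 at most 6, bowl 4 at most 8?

Ignoring the caps, the number of non-negative solutions to x_1+…+x_4 = 18 is C(21,3) = 1330.
Subtract solutions that violate a single cap (substitute x_i' = x_i − (cap_i+1)): x_1 ≥ 7 gives C(14,3) = 364; x_2 ≥ 3 gives C(18,3) = 816; x_3 ≥ 7 gives C(14,3) = 364; x_4 ≥ 9 gives C(12,3) = 220. Together 1764.
Add back pairs where two caps are both exceeded: 165 + 35 + 10 + 165 + 84 + 10 = 469.
Subtract triples: 4 + 0 + 0 + 0 = 4.
By inclusion–exclusion the count is 1330 − 1764 + 469 − 4 = 31.

31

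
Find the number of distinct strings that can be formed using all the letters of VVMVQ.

20

The 5 letters of VVMVQ have repeats: V appearing 3 times.
So there are 5! / (3!) = 20 distinguishable arrangements.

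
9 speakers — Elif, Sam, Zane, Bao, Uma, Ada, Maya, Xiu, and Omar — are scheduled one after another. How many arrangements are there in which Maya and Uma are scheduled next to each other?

80640

Place the 7 others and the Maya-Uma pair as 8 objects in a line; the pair has 2 internal arrangements.
That gives 2 × 8! = 2 × 40320 = 80640.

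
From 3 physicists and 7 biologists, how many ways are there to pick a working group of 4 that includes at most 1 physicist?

Split by how many physicists are chosen (0 through 1).
Sum: C(3,0)·C(7,4) + C(3,1)·C(7,3) = 35 + 105 = 140.

140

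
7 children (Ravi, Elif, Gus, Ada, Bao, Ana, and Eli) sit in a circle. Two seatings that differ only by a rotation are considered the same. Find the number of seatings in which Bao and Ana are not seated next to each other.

480

All circular seatings of 7 people number (6)! = 720.
Those with Bao next to Ana: fuse the pair into one unit and seat 6 units around a circle — 2·(5)! = 240.
Subtracting, 720 − 240 = 480.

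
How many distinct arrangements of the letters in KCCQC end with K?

With the last slot taken by K, it remains to arrange the other 4 letters (CCQC).
Those 4 letters have C appearing 3 times, giving (4)!/(3!) = 4.

4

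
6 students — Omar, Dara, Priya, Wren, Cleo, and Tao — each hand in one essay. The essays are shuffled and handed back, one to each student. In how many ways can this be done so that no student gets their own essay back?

Count assignments avoiding every fixed point. For any j of the 6 students fixed to their own essay, the other 6−j can be arranged in (6−j)! ways.
By inclusion–exclusion this is Σ_{j=0}^{6} (−1)^j C(6,j)·(6−j)!.
Computing: 720 − 720 + 360 − 120 + 30 − 6 + 1 = 265.

265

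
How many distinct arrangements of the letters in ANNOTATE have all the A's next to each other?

1260

Treat the 2 copies of A as a single block. The multiset to arrange is then {AA, E, N, N, O, T, T}, 7 items in all.
That gives (7)!/(2!·2!) = 1260 arrangements.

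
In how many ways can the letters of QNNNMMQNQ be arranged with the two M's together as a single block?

Treat the 2 copies of M as a single block. The multiset to arrange is then {MM, N, N, N, N, Q, Q, Q}, 8 items in all.
That gives (8)!/(4!·3!) = 280 arrangements.

280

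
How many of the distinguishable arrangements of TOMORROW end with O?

1260

Fix O in the last position and arrange the remaining 7 letters.
Those 7 letters have O appearing twice and R appearing twice, giving (7)!/(2!·2!) = 1260.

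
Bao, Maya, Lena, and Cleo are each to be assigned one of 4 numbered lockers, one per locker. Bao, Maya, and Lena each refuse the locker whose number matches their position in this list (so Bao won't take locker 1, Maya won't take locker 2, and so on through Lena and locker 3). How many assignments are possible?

Let Aᵢ (for i ∈ {1, 2, 3}) be the placements that put person i in their forbidden locker. Any j of these fix j positions, leaving (4−j)! ways to fill the rest, and there are C(3,j) ways to pick which j.
By inclusion–exclusion, the number of valid placements is Σ_{j=0}^{3} (−1)^j C(3,j)·(4−j)!.
Computing: 24 − 18 + 6 − 1 = 11.

11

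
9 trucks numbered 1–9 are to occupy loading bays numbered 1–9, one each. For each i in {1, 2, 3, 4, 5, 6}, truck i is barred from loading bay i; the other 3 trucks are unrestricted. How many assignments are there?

Let Aᵢ (for 1 ≤ i ≤ 6) be the placements that put truck i in its forbidden loading bay. Any j of these fix j positions, leaving (9−j)! ways to fill the rest, and there are C(6,j) ways to pick which j.
By inclusion–exclusion, the number of valid placements is Σ_{j=0}^{6} (−1)^j C(6,j)·(9−j)!.
Computing: 362880 − 241920 + 75600 − 14400 + 1800 − 144 + 6 = 183822.

183822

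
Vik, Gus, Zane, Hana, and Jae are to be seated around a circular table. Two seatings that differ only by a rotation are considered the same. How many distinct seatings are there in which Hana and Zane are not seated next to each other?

12

Without the restriction there are (4)! = 24 seatings.
Those with Hana next to Zane: fuse the pair into one unit and seat 4 units around a circle — 2·(3)! = 12.
Subtracting, 24 − 12 = 12.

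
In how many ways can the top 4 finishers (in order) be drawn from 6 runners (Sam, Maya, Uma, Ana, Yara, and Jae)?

This is an ordered selection of 4 from 6: P(6,4).
That gives 6 × 5 × 4 × 3 = 360.

360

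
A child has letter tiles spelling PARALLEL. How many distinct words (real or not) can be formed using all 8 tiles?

The 8 letters of PARALLEL have repeats: A appearing twice and L appearing 3 times.
So there are 8! / (3!·2!) = 3360 distinguishable arrangements.

3360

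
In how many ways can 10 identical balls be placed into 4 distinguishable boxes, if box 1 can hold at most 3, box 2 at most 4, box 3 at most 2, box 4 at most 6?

41

Ignoring the caps, the number of non-negative solutions to x_1+…+x_4 = 10 is C(13,3) = 286.
Subtract solutions that violate a single cap (substitute x_i' = x_i − (cap_i+1)): x_1 ≥ 4 gives C(9,3) = 84; x_2 ≥ 5 gives C(8,3) = 56; x_3 ≥ 3 gives C(10,3) = 120; x_4 ≥ 7 gives C(6,3) = 20. Together 280.
Add back pairs where two caps are both exceeded: 4 + 20 + 0 + 10 + 0 + 1 = 35.
By inclusion–exclusion the count is 286 − 280 + 35 = 41.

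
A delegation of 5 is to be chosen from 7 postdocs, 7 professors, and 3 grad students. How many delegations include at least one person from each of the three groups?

Unrestricted: C(17,5) = 6188 ways to pick any 5 of the 17.
Selections missing a whole group: no postdocs → C(10,5) = 252; no professors → C(10,5) = 252; no grad students → C(14,5) = 2002.
Add back selections omitting two groups (i.e. drawn from a single group): C(7,5) + C(7,5) + C(3,5) = 42.
By inclusion–exclusion: 6188 − 2506 + 42 = 3724.

3724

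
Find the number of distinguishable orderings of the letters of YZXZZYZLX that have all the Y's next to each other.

Treat the 2 copies of Y as a single block. The multiset to arrange is then {YY, L, X, X, Z, Z, Z, Z}, 8 items in all.
That gives (8)!/(4!·2!) = 840 arrangements.

840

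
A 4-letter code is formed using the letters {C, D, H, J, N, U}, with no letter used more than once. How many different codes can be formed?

With no repetition, fill the 4 letters in order: 6 choices, then 5, down to 3.
6 × 5 × 4 × 3 = 360.

360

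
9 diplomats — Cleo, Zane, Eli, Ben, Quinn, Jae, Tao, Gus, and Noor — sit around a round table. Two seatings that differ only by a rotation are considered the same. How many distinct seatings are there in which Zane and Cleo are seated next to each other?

10080

Glue Zane and Cleo into a block (2 internal orders). Seating 8 units around a circle gives (7)! arrangements.
So 2 × (7)! = 2 × 5040 = 10080.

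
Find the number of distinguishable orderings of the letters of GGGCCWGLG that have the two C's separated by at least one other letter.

Total arrangements of GGGCCWGLG: 9!/(5!·2!) = 1512.
Arrangements with the C's together: treat CC as one letter, giving (8)!/(5!) = 336.
Subtracting, 1512 − 336 = 1176 arrangements keep the C's apart.

1176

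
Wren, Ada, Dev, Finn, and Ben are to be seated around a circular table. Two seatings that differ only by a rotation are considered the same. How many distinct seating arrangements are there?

24

Around a circle, 5 distinct people have 5!/5 = (4)! = 24 rotationally distinct seatings.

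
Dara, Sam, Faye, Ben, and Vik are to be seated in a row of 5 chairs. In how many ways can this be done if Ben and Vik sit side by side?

48

Place the 3 others and the Ben-Vik pair as 4 objects in a line; the pair has 2 internal arrangements.
That gives 2 × 4! = 2 × 24 = 48.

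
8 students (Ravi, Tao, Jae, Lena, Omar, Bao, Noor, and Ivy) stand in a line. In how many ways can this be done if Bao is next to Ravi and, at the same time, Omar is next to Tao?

Treat {Bao,Ravi} as one block (2 orders) and {Omar,Tao} as another (2 orders).
That leaves 6 units to arrange: 2 × 2 × 6! = 4 × 720 = 2880.

2880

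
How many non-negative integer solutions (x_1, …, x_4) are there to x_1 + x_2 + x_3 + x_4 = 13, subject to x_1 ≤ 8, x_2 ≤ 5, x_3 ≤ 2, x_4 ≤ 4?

59

Without the upper bounds there are C(16,3) = 560 ways to split 13 among 4 variables.
Subtract solutions that violate a single cap (substitute x_i' = x_i − (cap_i+1)): x_1 ≥ 9 gives C(7,3) = 35; x_2 ≥ 6 gives C(10,3) = 120; x_3 ≥ 3 gives C(13,3) = 286; x_4 ≥ 5 gives C(11,3) = 165. Together 606.
Add back pairs where two caps are both exceeded: 0 + 4 + 0 + 35 + 10 + 56 = 105.
By inclusion–exclusion the count is 560 − 606 + 105 = 59.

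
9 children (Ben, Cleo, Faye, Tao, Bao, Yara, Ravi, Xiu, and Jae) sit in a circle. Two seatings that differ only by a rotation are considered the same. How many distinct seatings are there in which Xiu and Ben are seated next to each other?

10080

Treat {Xiu, Ben} as one unit (2 internal orders) and seat the resulting 8 units around the table: (7)! circular arrangements.
So 2 × (7)! = 2 × 5040 = 10080.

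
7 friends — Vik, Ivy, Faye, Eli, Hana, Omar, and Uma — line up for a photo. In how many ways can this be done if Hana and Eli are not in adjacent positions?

3600

There are 7! = 5040 arrangements in all. If Hana and Eli are adjacent, merging them into one block gives 2·(6)! = 1440 arrangements.
So 5040 − 1440 = 3600 arrangements keep them apart.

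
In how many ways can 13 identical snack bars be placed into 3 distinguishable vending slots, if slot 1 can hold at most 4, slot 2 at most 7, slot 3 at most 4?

6

By stars and bars, unrestricted non-negative solutions to x_1+…+x_3 = 13 number C(13+2,2) = 105.
Subtract solutions that violate a single cap (substitute x_i' = x_i − (cap_i+1)): x_1 ≥ 5 gives C(10,2) = 45; x_2 ≥ 8 gives C(7,2) = 21; x_3 ≥ 5 gives C(10,2) = 45. Together 111.
Add back pairs where two caps are both exceeded: 1 + 10 + 1 = 12.
By inclusion–exclusion the count is 105 − 111 + 12 = 6.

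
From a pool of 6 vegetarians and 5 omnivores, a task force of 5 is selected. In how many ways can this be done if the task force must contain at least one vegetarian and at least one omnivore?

455

Total 5-person selections from all 11: C(11,5) = 462.
Subtract selections that omit an entire group: no vegetarians → C(5,5) = 1; no omnivores → C(6,5) = 6.
Both groups omitted at once is impossible, so 462 − 7 = 455.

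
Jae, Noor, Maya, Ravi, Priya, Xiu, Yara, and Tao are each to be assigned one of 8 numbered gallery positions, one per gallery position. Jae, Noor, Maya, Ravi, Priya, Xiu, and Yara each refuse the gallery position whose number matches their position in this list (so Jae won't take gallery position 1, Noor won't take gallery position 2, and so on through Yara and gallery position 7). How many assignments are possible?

Let Aᵢ (for 1 ≤ i ≤ 7) be the placements that put person i in their forbidden gallery position. Any j of these fix j positions, leaving (8−j)! ways to fill the rest, and there are C(7,j) ways to pick which j.
By inclusion–exclusion, the number of valid placements is Σ_{j=0}^{7} (−1)^j C(7,j)·(8−j)!.
Computing: 40320 − 35280 + 15120 − 4200 + 840 − 126 + 14 − 1 = 16687.

16687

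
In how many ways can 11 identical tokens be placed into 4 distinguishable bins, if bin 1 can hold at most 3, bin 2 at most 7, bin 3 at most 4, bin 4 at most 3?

Without the upper bounds there are C(14,3) = 364 ways to split 11 among 4 bins.
Subtract solutions that violate a single cap (substitute x_i' = x_i − (cap_i+1)): x_1 ≥ 4 gives C(10,3) = 120; x_2 ≥ 8 gives C(6,3) = 20; x_3 ≥ 5 gives C(9,3) = 84; x_4 ≥ 4 gives C(10,3) = 120. Together 344.
Add back pairs where two caps are both exceeded: 0 + 10 + 20 + 0 + 0 + 10 = 40.
By inclusion–exclusion the count is 364 − 344 + 40 = 60.

60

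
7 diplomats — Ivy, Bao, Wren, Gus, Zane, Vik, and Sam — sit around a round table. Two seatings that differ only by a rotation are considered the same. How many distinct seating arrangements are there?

720

Seat Ivy anywhere (absorbing the rotational symmetry), then permute the other 6: (6)! = 720.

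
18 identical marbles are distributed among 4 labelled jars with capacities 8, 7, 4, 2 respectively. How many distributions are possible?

19

Ignoring the caps, the number of non-negative solutions to x_1+…+x_4 = 18 is C(21,3) = 1330.
Subtract solutions that violate a single cap (substitute x_i' = x_i − (cap_i+1)): x_1 ≥ 9 gives C(12,3) = 220; x_2 ≥ 8 gives C(13,3) = 286; x_3 ≥ 5 gives C(16,3) = 560; x_4 ≥ 3 gives C(18,3) = 816. Together 1882.
Add back pairs where two caps are both exceeded: 4 + 35 + 84 + 56 + 120 + 286 = 585.
Subtract triples: 0 + 0 + 4 + 10 = 14.
By inclusion–exclusion the count is 1330 − 1882 + 585 − 14 = 19.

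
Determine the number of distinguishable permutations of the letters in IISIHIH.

Letter multiplicities in IISIHIH: H×2, I×4, S×1.
Dividing 7! = 5040 by 4!·2! = 48 for the repeated letters gives 105.

105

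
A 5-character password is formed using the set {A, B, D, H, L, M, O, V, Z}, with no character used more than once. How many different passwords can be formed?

Choose and order 5 of the 9 symbols: the first character has 9 options, the next 8, and so on down to 5.
That product is 9 × 8 × 7 × 6 × 5 = 15120.

15120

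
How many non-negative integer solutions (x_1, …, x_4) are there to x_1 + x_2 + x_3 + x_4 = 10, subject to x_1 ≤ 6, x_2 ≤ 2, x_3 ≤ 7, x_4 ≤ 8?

133

Ignoring the caps, the number of non-negative solutions to x_1+…+x_4 = 10 is C(13,3) = 286.
Subtract solutions that violate a single cap (substitute x_i' = x_i − (cap_i+1)): x_1 ≥ 7 gives C(6,3) = 20; x_2 ≥ 3 gives C(10,3) = 120; x_3 ≥ 8 gives C(5,3) = 10; x_4 ≥ 9 gives C(4,3) = 4. Together 154.
Add back pairs where two caps are both exceeded: 1 + 0 + 0 + 0 + 0 + 0 = 1.
By inclusion–exclusion the count is 286 − 154 + 1 = 133.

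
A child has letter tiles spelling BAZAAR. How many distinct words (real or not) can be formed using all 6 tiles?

120

The 6 letters of BAZAAR have repeats: A appearing 3 times.
Dividing 6! = 720 by 3! = 6 for the repeated letters gives 120.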